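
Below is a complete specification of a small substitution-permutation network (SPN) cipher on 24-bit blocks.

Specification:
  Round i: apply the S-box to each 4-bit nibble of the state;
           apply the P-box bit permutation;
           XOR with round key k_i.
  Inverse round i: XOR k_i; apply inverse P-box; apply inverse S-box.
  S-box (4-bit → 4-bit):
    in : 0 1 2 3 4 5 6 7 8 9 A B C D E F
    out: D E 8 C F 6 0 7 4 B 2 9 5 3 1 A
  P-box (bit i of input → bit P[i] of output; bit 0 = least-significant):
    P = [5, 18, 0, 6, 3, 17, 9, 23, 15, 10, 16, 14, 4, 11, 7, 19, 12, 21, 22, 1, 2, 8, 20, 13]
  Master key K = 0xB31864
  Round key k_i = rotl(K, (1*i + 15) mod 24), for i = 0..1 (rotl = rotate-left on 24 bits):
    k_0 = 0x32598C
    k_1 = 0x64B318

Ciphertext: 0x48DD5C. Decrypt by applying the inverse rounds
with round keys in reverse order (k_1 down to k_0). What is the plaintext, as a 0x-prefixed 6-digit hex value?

0x222D38

s_0 = ciphertext = 0x48DD5C
s_1 = InvRound(s_0, k_1) = 0xBAFF8F
s_2 = InvRound(s_1, k_0) = 0x222D38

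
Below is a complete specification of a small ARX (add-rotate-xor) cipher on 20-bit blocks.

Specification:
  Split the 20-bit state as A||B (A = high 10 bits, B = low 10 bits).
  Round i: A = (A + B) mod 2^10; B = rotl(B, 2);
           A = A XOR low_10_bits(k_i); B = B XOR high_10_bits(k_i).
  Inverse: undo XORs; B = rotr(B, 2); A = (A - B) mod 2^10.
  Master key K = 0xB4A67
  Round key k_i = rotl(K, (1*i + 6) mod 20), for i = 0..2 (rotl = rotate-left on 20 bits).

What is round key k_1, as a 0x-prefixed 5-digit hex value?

0x533DA

K = 0xB4A67
k_0 = rotl(K, (1*0+6) mod 20) = rotl(K, 6) = 0x299ED
k_1 = rotl(K, (1*1+6) mod 20) = rotl(K, 7) = 0x533DA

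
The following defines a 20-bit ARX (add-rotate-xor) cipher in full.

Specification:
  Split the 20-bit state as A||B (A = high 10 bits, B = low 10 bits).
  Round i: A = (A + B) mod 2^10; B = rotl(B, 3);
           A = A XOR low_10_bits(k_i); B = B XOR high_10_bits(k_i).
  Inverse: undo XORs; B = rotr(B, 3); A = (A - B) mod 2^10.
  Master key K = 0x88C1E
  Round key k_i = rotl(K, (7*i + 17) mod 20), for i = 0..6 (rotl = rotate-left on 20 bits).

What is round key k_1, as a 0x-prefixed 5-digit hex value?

K = 0x88C1E
k_0 = rotl(K, (7*0+17) mod 20) = rotl(K, 17) = 0xD1183
k_1 = rotl(K, (7*1+17) mod 20) = rotl(K, 4) = 0x8C1E8

0x8C1E8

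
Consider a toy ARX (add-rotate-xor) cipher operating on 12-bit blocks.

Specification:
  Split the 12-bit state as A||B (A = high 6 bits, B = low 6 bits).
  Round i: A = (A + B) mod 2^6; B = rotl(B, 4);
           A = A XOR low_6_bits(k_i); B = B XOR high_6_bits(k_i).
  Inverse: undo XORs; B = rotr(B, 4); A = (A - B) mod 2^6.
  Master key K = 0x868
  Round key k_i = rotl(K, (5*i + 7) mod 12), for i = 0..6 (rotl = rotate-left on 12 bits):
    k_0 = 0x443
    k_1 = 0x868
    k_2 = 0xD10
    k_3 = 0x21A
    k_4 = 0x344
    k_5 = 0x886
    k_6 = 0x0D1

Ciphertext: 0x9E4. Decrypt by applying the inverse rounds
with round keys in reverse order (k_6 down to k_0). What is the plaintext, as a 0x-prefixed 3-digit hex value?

s_0 = ciphertext = 0x9E4
s_1 = InvRound(s_0, k_6) = 0x61E
s_2 = InvRound(s_1, k_5) = 0xAF3
s_3 = InvRound(s_2, k_4) = 0xD3B
s_4 = InvRound(s_3, k_3) = 0x7CF
s_5 = InvRound(s_4, k_2) = 0x82F
s_6 = InvRound(s_5, k_1) = 0x438
s_7 = InvRound(s_6, k_0) = 0xB66

0xB66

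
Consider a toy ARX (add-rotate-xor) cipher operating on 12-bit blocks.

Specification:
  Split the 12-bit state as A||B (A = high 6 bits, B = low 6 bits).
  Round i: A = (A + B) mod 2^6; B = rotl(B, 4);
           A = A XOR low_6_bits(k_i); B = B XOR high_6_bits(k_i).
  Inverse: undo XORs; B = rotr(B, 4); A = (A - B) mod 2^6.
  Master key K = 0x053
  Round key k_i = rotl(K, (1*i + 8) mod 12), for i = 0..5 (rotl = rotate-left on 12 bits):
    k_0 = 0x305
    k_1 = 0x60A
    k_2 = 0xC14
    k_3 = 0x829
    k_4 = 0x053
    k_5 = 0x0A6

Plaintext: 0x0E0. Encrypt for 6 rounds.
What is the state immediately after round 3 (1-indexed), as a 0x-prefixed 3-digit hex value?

0xB66

s_0 = plaintext = 0x0E0
s_1 = Round(s_0, k_0) = 0x984
s_2 = Round(s_1, k_1) = 0x819
s_3 = Round(s_2, k_2) = 0xB66
s_4 = Round(s_3, k_3) = 0xE89
s_5 = Round(s_4, k_4) = 0x413
s_6 = Round(s_5, k_5) = 0x176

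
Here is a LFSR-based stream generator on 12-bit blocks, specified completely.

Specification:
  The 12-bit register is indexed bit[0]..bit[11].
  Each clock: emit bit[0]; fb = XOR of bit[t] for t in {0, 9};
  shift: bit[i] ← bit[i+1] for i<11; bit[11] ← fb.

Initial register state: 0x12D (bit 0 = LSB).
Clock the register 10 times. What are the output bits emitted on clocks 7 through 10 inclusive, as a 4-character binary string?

reg_0 = 0x12D
clock 1: out=1, reg = 0x896
clock 2: out=0, reg = 0x44B
clock 3: out=1, reg = 0xA25
clock 4: out=1, reg = 0x512
clock 5: out=0, reg = 0x289
clock 6: out=1, reg = 0x144
clock 7: out=0, reg = 0x0A2
clock 8: out=0, reg = 0x051
clock 9: out=1, reg = 0x828
clock 10: out=0, reg = 0x414

0010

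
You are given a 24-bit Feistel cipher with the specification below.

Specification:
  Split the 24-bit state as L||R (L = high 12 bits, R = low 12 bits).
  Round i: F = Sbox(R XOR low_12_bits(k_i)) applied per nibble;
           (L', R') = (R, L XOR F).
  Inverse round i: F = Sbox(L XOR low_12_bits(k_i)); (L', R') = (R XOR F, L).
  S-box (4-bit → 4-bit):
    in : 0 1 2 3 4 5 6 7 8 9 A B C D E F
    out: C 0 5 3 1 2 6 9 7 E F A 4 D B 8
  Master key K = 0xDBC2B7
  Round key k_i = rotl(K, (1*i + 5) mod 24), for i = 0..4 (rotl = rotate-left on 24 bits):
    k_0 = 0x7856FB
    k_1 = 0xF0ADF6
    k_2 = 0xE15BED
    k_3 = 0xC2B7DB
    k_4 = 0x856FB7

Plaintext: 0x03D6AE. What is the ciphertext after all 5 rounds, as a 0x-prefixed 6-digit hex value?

s_0 = plaintext = 0x03D6AE
s_1 = Round(s_0, k_0) = 0x6AEC1F
s_2 = Round(s_1, k_1) = 0xC1F610
s_3 = Round(s_2, k_2) = 0x610192
s_4 = Round(s_3, k_3) = 0x19200E
s_5 = Round(s_4, k_4) = 0x00E93C

0x00E93C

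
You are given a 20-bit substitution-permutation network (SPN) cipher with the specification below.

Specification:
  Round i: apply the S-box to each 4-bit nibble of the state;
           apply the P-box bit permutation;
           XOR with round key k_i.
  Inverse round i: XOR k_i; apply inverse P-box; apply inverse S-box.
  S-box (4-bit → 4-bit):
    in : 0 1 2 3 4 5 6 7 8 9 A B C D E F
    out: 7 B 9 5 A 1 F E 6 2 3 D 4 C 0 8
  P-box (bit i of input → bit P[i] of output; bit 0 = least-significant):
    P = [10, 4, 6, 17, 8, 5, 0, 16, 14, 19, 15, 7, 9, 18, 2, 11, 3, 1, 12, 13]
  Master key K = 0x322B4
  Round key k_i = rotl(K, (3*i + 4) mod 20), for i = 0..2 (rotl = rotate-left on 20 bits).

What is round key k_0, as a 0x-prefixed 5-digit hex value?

0x22B43

K = 0x322B4
k_0 = rotl(K, (3*0+4) mod 20) = rotl(K, 4) = 0x22B43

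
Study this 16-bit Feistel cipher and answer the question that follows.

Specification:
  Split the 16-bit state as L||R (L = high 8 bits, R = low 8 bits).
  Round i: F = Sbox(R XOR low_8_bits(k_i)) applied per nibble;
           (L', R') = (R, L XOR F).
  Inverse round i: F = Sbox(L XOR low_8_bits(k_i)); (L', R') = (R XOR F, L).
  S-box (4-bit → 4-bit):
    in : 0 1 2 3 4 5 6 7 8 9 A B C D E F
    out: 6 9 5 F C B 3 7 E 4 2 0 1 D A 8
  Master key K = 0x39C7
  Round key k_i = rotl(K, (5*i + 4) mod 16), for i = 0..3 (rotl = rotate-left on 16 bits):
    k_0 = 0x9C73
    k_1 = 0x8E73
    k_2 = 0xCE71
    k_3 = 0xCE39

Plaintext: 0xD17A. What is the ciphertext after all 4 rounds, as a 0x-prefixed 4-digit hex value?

0x2BFC

s_0 = plaintext = 0xD17A
s_1 = Round(s_0, k_0) = 0x7AB5
s_2 = Round(s_1, k_1) = 0xB569
s_3 = Round(s_2, k_2) = 0x692B
s_4 = Round(s_3, k_3) = 0x2BFC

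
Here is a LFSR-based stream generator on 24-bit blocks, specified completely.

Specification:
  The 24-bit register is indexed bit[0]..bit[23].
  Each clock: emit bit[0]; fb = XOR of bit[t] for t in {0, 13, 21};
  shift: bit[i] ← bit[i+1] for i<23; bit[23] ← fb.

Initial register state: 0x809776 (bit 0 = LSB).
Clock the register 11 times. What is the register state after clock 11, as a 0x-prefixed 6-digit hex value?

reg_0 = 0x809776
clock 1: out=0, reg = 0x404BBB
clock 2: out=1, reg = 0xA025DD
clock 3: out=1, reg = 0xD012EE
clock 4: out=0, reg = 0x680977
clock 5: out=1, reg = 0x3404BB
clock 6: out=1, reg = 0x1A025D
clock 7: out=1, reg = 0x8D012E
clock 8: out=0, reg = 0x468097
clock 9: out=1, reg = 0xA3404B
clock 10: out=1, reg = 0x51A025
clock 11: out=1, reg = 0x28D012

0x28D012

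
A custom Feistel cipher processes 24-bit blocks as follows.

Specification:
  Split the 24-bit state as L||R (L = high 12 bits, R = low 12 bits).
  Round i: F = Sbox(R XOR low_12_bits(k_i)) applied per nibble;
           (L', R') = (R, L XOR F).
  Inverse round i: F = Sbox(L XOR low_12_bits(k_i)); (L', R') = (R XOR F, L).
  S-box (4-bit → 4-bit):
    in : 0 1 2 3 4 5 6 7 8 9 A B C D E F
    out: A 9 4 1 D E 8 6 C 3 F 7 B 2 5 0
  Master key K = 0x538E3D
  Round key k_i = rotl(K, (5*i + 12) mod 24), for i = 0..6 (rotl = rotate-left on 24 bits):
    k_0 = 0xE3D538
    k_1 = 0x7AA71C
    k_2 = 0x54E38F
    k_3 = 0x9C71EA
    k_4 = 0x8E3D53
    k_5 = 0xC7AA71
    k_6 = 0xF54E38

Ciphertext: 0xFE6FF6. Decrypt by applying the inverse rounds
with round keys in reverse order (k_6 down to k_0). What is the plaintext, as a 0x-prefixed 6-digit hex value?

0xF73BB2

s_0 = ciphertext = 0xFE6FF6
s_1 = InvRound(s_0, k_6) = 0x6D3FE6
s_2 = InvRound(s_1, k_5) = 0x4126D3
s_3 = InvRound(s_2, k_4) = 0x50A412
s_4 = InvRound(s_3, k_3) = 0x94850A
s_5 = InvRound(s_4, k_2) = 0xABC948
s_6 = InvRound(s_5, k_1) = 0xBB2ABC
s_7 = InvRound(s_6, k_0) = 0xF73BB2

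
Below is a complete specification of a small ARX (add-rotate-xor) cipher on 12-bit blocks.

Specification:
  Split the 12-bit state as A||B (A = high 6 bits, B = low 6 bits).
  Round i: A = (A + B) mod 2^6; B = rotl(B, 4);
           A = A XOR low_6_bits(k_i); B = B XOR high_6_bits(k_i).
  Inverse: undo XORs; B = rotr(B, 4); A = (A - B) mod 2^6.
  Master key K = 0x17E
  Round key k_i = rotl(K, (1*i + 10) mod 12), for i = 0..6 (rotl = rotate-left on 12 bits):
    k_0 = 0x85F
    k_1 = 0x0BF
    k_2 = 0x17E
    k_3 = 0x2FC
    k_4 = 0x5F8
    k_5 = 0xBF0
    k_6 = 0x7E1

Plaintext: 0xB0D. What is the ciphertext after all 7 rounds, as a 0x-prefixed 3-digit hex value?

0x959

s_0 = plaintext = 0xB0D
s_1 = Round(s_0, k_0) = 0x9B2
s_2 = Round(s_1, k_1) = 0x9EE
s_3 = Round(s_2, k_2) = 0xAEE
s_4 = Round(s_3, k_3) = 0x960
s_5 = Round(s_4, k_4) = 0xF5F
s_6 = Round(s_5, k_5) = 0xB18
s_7 = Round(s_6, k_6) = 0x959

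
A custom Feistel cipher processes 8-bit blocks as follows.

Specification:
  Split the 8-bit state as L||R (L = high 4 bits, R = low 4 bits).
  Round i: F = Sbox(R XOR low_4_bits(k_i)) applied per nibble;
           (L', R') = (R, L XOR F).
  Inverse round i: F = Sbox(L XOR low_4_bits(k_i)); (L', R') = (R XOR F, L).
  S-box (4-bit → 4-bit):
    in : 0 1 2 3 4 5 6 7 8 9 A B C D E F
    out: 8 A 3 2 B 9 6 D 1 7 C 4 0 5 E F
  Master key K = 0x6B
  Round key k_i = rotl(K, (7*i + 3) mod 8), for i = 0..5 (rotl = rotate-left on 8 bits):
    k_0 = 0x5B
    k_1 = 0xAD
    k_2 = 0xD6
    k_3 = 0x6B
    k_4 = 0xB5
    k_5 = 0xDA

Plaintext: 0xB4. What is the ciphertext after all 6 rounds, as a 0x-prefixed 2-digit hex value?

0x5A

s_0 = plaintext = 0xB4
s_1 = Round(s_0, k_0) = 0x44
s_2 = Round(s_1, k_1) = 0x43
s_3 = Round(s_2, k_2) = 0x3D
s_4 = Round(s_3, k_3) = 0xD5
s_5 = Round(s_4, k_4) = 0x55
s_6 = Round(s_5, k_5) = 0x5A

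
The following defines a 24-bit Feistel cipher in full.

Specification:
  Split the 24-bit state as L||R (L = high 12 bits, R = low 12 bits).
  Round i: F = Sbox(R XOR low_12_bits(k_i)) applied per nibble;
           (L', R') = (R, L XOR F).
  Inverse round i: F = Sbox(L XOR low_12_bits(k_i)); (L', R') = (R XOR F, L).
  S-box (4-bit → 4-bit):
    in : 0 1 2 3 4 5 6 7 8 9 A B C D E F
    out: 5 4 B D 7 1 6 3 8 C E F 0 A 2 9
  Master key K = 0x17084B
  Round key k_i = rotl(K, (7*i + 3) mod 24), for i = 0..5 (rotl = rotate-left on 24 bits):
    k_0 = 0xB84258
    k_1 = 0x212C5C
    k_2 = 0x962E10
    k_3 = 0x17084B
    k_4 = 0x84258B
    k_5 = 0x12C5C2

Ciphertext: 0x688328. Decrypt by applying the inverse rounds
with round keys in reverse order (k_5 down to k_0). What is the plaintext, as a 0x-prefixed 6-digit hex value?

0x3FF13F

s_0 = ciphertext = 0x688328
s_1 = InvRound(s_0, k_5) = 0xE56688
s_2 = InvRound(s_1, k_4) = 0x922E56
s_3 = InvRound(s_2, k_3) = 0xA3A922
s_4 = InvRound(s_3, k_2) = 0xE9CA3A
s_5 = InvRound(s_4, k_1) = 0x13FE9C
s_6 = InvRound(s_5, k_0) = 0x3FF13F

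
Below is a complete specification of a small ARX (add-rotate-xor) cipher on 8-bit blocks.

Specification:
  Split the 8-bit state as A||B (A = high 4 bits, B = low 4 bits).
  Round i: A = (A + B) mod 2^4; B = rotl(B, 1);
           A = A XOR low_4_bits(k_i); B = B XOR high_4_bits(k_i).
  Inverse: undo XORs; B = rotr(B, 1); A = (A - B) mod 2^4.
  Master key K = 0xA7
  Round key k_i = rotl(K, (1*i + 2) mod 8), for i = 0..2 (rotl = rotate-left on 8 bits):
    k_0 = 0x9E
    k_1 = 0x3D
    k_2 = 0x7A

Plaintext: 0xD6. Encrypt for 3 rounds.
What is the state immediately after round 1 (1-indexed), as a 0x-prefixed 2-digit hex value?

0xD5

s_0 = plaintext = 0xD6
s_1 = Round(s_0, k_0) = 0xD5
s_2 = Round(s_1, k_1) = 0xF9
s_3 = Round(s_2, k_2) = 0x24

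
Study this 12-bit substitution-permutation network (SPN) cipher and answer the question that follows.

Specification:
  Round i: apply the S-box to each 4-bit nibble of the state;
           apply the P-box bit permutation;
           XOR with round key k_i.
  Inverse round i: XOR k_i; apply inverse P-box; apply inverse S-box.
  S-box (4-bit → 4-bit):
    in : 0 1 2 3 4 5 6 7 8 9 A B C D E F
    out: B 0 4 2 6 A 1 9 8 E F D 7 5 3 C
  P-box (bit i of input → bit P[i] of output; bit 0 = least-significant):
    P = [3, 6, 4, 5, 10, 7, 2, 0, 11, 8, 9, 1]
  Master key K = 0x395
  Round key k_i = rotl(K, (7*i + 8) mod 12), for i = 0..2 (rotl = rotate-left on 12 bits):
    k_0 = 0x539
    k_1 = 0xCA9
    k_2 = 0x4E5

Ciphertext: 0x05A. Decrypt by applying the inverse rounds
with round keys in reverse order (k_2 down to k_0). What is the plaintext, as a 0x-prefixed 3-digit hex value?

s_0 = ciphertext = 0x05A
s_1 = InvRound(s_0, k_2) = 0x8AB
s_2 = InvRound(s_1, k_1) = 0x861
s_3 = InvRound(s_2, k_0) = 0xE6C

0xE6C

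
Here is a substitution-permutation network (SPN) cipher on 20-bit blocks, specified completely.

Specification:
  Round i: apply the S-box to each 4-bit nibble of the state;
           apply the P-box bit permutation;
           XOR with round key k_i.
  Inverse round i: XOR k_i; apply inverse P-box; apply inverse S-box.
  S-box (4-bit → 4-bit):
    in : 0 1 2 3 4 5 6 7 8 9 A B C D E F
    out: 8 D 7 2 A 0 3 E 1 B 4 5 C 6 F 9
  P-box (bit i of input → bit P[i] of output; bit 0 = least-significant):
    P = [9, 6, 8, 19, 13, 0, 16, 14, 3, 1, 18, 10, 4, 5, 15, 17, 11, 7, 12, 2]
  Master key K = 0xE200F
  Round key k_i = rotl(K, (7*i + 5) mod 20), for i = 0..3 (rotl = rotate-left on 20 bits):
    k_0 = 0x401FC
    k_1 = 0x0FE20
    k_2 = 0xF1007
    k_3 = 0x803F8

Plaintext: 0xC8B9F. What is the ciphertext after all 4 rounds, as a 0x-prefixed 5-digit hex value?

s_0 = plaintext = 0xC8B9F
s_1 = Round(s_0, k_0) = 0x873E1
s_2 = Round(s_1, k_1) = 0xB1503
s_3 = Round(s_2, k_2) = 0xDC857
s_4 = Round(s_3, k_3) = 0x29230

0x29230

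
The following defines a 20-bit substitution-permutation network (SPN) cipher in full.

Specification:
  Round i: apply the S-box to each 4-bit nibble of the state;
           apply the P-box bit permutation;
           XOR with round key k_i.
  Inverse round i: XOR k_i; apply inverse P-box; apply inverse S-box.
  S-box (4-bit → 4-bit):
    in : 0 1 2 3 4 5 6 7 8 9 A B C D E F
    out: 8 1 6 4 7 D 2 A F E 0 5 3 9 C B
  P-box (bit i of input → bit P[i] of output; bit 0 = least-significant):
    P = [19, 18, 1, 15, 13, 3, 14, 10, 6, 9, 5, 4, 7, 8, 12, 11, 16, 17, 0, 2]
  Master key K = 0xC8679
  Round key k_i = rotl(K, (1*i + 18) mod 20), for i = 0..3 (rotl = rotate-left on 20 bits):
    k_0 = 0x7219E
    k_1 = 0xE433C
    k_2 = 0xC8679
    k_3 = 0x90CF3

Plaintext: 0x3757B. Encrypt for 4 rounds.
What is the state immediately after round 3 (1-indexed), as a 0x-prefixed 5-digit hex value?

s_0 = plaintext = 0x3757B
s_1 = Round(s_0, k_0) = 0xF2CE5
s_2 = Round(s_1, k_1) = 0x5947A
s_3 = Round(s_2, k_2) = 0xD9914
s_4 = Round(s_3, k_3) = 0x437C5

0xD9914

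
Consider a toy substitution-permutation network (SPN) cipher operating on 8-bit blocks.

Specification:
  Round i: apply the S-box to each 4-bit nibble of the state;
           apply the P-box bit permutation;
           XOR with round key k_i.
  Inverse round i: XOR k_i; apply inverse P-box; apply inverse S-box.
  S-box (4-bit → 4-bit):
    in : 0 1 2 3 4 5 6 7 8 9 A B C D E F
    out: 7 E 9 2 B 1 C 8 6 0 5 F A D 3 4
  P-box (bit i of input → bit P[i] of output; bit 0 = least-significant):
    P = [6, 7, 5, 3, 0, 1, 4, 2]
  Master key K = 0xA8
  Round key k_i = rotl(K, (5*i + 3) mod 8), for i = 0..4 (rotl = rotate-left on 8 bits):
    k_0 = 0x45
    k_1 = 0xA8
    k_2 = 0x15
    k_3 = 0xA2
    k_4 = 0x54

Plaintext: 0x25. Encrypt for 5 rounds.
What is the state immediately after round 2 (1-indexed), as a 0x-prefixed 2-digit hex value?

0x5B

s_0 = plaintext = 0x25
s_1 = Round(s_0, k_0) = 0x00
s_2 = Round(s_1, k_1) = 0x5B
s_3 = Round(s_2, k_2) = 0xFC
s_4 = Round(s_3, k_3) = 0x3A
s_5 = Round(s_4, k_4) = 0x36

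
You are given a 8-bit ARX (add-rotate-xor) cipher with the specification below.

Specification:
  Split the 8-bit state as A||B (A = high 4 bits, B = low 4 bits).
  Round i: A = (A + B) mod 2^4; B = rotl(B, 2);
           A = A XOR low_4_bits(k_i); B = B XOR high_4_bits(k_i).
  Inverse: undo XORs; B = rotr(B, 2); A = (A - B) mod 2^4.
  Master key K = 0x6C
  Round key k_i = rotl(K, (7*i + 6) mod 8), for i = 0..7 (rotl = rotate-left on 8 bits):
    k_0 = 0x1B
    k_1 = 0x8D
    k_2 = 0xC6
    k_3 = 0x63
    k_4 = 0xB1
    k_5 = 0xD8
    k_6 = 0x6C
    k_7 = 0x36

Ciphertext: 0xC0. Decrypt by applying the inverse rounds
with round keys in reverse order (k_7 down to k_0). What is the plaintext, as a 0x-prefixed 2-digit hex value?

0x00

s_0 = ciphertext = 0xC0
s_1 = InvRound(s_0, k_7) = 0xEC
s_2 = InvRound(s_1, k_6) = 0x8A
s_3 = InvRound(s_2, k_5) = 0x3D
s_4 = InvRound(s_3, k_4) = 0x99
s_5 = InvRound(s_4, k_3) = 0xBF
s_6 = InvRound(s_5, k_2) = 0x1C
s_7 = InvRound(s_6, k_1) = 0xB1
s_8 = InvRound(s_7, k_0) = 0x00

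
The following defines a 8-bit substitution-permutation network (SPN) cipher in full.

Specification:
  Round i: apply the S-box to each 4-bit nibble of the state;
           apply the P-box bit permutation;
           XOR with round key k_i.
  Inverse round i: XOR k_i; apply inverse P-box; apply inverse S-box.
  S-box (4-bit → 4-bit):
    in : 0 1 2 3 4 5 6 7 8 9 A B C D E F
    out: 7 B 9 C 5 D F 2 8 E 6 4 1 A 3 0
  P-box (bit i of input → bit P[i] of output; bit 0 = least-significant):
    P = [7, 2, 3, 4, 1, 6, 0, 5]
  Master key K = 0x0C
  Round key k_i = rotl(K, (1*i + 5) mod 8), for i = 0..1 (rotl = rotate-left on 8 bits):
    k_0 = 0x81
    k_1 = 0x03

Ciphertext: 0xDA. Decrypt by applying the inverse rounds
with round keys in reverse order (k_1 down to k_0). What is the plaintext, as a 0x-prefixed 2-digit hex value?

0x87

s_0 = ciphertext = 0xDA
s_1 = InvRound(s_0, k_1) = 0xA5
s_2 = InvRound(s_1, k_0) = 0x87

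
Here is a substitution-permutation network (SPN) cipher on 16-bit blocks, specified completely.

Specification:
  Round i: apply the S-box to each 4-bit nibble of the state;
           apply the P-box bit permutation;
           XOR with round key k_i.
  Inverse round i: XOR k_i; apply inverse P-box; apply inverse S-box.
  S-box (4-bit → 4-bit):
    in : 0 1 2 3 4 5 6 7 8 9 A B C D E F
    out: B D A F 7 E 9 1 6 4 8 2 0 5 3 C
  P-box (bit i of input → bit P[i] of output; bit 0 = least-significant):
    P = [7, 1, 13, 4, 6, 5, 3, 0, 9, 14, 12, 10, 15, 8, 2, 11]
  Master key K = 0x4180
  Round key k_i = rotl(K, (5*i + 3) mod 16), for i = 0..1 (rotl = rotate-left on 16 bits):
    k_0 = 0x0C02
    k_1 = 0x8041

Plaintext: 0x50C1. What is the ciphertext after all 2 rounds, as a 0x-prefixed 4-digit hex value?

s_0 = plaintext = 0x50C1
s_1 = Round(s_0, k_0) = 0x6396
s_2 = Round(s_1, k_1) = 0x5ED9

0x5ED9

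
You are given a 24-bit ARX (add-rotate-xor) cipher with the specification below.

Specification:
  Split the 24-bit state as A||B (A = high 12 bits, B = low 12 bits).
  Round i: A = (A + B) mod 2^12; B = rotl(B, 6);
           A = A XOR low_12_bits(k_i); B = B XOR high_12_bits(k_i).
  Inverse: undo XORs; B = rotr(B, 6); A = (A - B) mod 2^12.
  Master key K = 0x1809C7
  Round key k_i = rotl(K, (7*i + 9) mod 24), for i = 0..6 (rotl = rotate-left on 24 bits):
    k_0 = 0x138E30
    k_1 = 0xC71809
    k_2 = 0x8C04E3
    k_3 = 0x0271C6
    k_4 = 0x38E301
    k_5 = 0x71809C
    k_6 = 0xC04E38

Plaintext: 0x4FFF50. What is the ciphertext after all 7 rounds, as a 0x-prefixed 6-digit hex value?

s_0 = plaintext = 0x4FFF50
s_1 = Round(s_0, k_0) = 0xA7F505
s_2 = Round(s_1, k_1) = 0x78DD25
s_3 = Round(s_2, k_2) = 0x0511B4
s_4 = Round(s_3, k_3) = 0x3C3D21
s_5 = Round(s_4, k_4) = 0x3E5BFA
s_6 = Round(s_5, k_5) = 0xF439B7
s_7 = Round(s_6, k_6) = 0x6C21E2

0x6C21E2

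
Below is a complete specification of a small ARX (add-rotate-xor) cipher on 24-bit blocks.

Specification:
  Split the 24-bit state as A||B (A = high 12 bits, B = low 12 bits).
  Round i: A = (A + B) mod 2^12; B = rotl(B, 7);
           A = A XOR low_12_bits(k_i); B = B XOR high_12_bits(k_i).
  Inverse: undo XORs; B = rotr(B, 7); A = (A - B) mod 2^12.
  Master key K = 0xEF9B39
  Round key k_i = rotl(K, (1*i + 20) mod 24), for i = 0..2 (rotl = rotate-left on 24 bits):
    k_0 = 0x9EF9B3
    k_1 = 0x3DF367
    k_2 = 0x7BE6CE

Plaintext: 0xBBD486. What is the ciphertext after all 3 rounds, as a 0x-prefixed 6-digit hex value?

0xB2B30E

s_0 = plaintext = 0xBBD486
s_1 = Round(s_0, k_0) = 0x9F0ACB
s_2 = Round(s_1, k_1) = 0x7DC609
s_3 = Round(s_2, k_2) = 0xB2B30E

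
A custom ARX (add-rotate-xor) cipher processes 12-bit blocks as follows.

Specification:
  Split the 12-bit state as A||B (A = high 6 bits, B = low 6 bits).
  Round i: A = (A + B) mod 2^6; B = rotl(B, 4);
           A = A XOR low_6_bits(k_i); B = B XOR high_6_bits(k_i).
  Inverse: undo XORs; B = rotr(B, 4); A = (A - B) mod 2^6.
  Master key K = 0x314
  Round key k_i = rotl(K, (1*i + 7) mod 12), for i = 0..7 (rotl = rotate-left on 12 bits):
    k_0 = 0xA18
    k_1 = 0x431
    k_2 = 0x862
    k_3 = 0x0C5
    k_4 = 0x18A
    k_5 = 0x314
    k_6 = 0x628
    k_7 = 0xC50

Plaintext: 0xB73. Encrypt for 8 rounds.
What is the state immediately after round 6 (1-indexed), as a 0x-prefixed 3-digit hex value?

0x795

s_0 = plaintext = 0xB73
s_1 = Round(s_0, k_0) = 0xE14
s_2 = Round(s_1, k_1) = 0xF55
s_3 = Round(s_2, k_2) = 0xC34
s_4 = Round(s_3, k_3) = 0x84E
s_5 = Round(s_4, k_4) = 0x965
s_6 = Round(s_5, k_5) = 0x795
s_7 = Round(s_6, k_6) = 0x6CD
s_8 = Round(s_7, k_7) = 0xE22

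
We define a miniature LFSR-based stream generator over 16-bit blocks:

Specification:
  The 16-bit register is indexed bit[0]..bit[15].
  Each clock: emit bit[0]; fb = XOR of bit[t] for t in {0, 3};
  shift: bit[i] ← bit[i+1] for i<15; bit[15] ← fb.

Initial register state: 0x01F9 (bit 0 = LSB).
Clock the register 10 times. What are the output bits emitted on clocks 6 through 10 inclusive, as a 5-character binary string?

11110

reg_0 = 0x01F9
clock 1: out=1, reg = 0x00FC
clock 2: out=0, reg = 0x807E
clock 3: out=0, reg = 0xC03F
clock 4: out=1, reg = 0x601F
clock 5: out=1, reg = 0x300F
clock 6: out=1, reg = 0x1807
clock 7: out=1, reg = 0x8C03
clock 8: out=1, reg = 0xC601
clock 9: out=1, reg = 0xE300
clock 10: out=0, reg = 0x7180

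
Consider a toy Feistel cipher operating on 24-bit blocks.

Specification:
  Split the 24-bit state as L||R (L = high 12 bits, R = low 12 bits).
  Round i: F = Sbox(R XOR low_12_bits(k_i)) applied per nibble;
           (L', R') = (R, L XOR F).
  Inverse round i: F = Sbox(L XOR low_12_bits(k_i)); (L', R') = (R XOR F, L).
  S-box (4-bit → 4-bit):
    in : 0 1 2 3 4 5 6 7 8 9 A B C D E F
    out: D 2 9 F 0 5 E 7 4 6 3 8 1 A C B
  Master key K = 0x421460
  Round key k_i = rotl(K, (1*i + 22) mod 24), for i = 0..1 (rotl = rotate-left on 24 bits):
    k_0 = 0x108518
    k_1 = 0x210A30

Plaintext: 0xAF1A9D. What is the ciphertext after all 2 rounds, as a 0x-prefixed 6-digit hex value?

s_0 = plaintext = 0xAF1A9D
s_1 = Round(s_0, k_0) = 0xA9D1B4
s_2 = Round(s_1, k_1) = 0x1B42DD

0x1B42DD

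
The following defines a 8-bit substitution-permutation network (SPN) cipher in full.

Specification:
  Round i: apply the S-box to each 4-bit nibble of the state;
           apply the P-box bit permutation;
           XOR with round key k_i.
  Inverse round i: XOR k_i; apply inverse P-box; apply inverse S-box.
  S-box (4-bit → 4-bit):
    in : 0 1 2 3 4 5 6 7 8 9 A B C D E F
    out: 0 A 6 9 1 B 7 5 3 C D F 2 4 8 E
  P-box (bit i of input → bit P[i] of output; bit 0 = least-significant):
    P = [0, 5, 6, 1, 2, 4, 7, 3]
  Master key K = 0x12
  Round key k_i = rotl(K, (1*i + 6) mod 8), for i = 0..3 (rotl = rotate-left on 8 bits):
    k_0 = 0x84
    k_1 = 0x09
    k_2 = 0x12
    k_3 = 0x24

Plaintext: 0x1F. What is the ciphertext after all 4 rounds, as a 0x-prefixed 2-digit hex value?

0xEE

s_0 = plaintext = 0x1F
s_1 = Round(s_0, k_0) = 0xFE
s_2 = Round(s_1, k_1) = 0x93
s_3 = Round(s_2, k_2) = 0x99
s_4 = Round(s_3, k_3) = 0xEE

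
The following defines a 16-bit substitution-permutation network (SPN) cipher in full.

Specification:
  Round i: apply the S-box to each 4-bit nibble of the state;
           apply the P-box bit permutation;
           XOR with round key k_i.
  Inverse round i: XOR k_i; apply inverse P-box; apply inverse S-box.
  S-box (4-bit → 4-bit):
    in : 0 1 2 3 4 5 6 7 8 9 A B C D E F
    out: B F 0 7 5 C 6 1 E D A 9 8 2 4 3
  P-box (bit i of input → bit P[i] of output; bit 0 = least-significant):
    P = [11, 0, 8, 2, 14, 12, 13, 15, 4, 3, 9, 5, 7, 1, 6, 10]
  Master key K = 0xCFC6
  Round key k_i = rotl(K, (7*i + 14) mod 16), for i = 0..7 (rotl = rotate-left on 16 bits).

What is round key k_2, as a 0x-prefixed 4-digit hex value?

0x6CFC

K = 0xCFC6
k_0 = rotl(K, (7*0+14) mod 16) = rotl(K, 14) = 0xB3F1
k_1 = rotl(K, (7*1+14) mod 16) = rotl(K, 5) = 0xF8D9
k_2 = rotl(K, (7*2+14) mod 16) = rotl(K, 12) = 0x6CFC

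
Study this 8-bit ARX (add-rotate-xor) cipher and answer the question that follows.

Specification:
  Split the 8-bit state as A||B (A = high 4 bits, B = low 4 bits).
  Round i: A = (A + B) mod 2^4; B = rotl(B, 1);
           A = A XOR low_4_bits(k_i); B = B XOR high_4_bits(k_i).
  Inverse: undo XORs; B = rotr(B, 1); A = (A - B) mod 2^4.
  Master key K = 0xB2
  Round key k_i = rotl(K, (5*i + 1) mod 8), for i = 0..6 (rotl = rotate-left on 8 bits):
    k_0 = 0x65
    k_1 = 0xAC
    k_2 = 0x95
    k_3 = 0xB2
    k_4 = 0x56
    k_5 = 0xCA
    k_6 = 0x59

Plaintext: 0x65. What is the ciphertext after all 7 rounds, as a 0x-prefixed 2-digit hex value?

s_0 = plaintext = 0x65
s_1 = Round(s_0, k_0) = 0xEC
s_2 = Round(s_1, k_1) = 0x63
s_3 = Round(s_2, k_2) = 0xCF
s_4 = Round(s_3, k_3) = 0x94
s_5 = Round(s_4, k_4) = 0xBD
s_6 = Round(s_5, k_5) = 0x27
s_7 = Round(s_6, k_6) = 0x0B

0x0B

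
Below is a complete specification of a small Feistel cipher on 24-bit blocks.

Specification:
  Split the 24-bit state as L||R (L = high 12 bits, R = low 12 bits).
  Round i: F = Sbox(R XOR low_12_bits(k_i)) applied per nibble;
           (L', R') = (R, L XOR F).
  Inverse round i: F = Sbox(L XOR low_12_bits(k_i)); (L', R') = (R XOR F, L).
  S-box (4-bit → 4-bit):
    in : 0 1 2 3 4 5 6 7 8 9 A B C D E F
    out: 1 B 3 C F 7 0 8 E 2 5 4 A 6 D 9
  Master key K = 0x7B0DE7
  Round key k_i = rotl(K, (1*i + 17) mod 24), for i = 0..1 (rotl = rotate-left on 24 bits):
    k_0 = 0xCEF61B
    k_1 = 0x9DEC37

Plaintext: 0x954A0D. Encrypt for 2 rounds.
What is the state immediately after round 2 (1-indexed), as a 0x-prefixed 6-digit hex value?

0x3E4361

s_0 = plaintext = 0x954A0D
s_1 = Round(s_0, k_0) = 0xA0D3E4
s_2 = Round(s_1, k_1) = 0x3E4361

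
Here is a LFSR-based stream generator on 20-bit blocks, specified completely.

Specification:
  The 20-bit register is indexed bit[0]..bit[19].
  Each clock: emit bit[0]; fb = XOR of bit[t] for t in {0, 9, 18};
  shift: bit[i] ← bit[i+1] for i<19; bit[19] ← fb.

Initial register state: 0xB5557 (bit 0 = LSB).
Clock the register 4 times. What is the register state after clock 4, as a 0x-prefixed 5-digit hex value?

reg_0 = 0xB5557
clock 1: out=1, reg = 0xDAAAB
clock 2: out=1, reg = 0xED555
clock 3: out=1, reg = 0x76AAA
clock 4: out=0, reg = 0x3B555

0x3B555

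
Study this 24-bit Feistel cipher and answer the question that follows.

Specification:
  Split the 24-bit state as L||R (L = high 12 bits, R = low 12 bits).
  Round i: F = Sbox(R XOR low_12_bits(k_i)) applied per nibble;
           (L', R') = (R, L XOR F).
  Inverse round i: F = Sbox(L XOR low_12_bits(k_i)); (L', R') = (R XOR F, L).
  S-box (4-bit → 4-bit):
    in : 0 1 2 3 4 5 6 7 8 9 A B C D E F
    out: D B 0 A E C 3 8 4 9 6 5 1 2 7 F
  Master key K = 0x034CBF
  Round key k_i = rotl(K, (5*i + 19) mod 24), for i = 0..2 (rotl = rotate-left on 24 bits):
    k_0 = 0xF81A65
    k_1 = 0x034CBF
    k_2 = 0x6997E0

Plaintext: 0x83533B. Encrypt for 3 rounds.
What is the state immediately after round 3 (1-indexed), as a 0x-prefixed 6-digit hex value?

s_0 = plaintext = 0x83533B
s_1 = Round(s_0, k_0) = 0x33B1F2
s_2 = Round(s_1, k_1) = 0x1F21D9
s_3 = Round(s_2, k_2) = 0x1D925B

0x1D925B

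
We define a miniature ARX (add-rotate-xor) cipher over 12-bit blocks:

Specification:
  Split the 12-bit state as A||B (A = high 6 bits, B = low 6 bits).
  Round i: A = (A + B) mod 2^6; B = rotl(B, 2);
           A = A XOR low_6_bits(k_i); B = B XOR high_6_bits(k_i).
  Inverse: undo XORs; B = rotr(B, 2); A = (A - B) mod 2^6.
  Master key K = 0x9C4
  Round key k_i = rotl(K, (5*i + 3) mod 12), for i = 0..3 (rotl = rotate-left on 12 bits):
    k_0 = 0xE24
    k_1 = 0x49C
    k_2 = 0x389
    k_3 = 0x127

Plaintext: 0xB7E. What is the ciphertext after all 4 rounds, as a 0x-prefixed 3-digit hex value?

0xEDB

s_0 = plaintext = 0xB7E
s_1 = Round(s_0, k_0) = 0x3C3
s_2 = Round(s_1, k_1) = 0x39E
s_3 = Round(s_2, k_2) = 0x977
s_4 = Round(s_3, k_3) = 0xEDB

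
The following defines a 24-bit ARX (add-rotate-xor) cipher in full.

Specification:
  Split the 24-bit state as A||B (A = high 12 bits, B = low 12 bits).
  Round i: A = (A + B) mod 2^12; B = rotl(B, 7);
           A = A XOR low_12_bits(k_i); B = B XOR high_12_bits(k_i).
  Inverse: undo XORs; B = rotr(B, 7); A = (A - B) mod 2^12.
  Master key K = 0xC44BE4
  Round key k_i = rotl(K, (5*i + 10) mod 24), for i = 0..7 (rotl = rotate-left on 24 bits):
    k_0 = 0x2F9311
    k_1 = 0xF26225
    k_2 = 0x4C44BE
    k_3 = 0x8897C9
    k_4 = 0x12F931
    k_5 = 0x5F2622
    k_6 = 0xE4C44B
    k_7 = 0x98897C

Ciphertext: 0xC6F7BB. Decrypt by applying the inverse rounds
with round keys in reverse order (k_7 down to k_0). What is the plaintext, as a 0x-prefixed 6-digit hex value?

s_0 = ciphertext = 0xC6F7BB
s_1 = InvRound(s_0, k_7) = 0xE9767C
s_2 = InvRound(s_1, k_6) = 0x4CC610
s_3 = InvRound(s_2, k_5) = 0x6A7C47
s_4 = InvRound(s_3, k_4) = 0x27CD1A
s_5 = InvRound(s_4, k_3) = 0x34A26B
s_6 = InvRound(s_5, k_2) = 0x2075ED
s_7 = InvRound(s_6, k_1) = 0x6AD975
s_8 = InvRound(s_7, k_0) = 0x425197

0x425197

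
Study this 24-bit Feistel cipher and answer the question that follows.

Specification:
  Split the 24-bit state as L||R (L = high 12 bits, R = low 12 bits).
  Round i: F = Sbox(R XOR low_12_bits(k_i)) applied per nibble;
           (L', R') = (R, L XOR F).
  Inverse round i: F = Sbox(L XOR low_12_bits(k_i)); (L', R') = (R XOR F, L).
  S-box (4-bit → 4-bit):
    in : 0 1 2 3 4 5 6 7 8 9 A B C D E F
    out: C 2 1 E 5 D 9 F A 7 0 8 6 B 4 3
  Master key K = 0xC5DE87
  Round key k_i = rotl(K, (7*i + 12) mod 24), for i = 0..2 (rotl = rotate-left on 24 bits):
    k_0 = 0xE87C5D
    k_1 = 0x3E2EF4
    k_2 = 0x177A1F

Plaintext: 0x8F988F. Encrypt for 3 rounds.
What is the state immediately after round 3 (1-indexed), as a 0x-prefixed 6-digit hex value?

0x609B61

s_0 = plaintext = 0x8F988F
s_1 = Round(s_0, k_0) = 0x88FD48
s_2 = Round(s_1, k_1) = 0xD48609
s_3 = Round(s_2, k_2) = 0x609B61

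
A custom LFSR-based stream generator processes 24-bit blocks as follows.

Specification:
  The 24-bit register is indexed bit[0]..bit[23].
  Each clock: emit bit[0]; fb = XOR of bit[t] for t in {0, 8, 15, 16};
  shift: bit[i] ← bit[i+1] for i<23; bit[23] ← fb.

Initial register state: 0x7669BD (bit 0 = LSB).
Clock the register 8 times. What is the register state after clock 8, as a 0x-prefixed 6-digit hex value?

0x4E7669

reg_0 = 0x7669BD
clock 1: out=1, reg = 0x3B34DE
clock 2: out=0, reg = 0x9D9A6F
clock 3: out=1, reg = 0xCECD37
clock 4: out=1, reg = 0xE7669B
clock 5: out=1, reg = 0x73B34D
clock 6: out=1, reg = 0x39D9A6
clock 7: out=0, reg = 0x9CECD3
clock 8: out=1, reg = 0x4E7669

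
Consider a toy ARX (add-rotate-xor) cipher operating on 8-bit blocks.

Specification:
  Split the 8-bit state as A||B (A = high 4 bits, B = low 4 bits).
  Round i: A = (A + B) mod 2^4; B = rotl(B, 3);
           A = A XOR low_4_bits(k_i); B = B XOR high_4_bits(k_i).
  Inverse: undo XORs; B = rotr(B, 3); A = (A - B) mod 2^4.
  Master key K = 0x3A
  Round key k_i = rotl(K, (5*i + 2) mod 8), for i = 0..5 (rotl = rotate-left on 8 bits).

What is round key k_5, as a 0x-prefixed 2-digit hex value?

0xD1

K = 0x3A
k_0 = rotl(K, (5*0+2) mod 8) = rotl(K, 2) = 0xE8
k_1 = rotl(K, (5*1+2) mod 8) = rotl(K, 7) = 0x1D
k_2 = rotl(K, (5*2+2) mod 8) = rotl(K, 4) = 0xA3
k_3 = rotl(K, (5*3+2) mod 8) = rotl(K, 1) = 0x74
k_4 = rotl(K, (5*4+2) mod 8) = rotl(K, 6) = 0x8E
k_5 = rotl(K, (5*5+2) mod 8) = rotl(K, 3) = 0xD1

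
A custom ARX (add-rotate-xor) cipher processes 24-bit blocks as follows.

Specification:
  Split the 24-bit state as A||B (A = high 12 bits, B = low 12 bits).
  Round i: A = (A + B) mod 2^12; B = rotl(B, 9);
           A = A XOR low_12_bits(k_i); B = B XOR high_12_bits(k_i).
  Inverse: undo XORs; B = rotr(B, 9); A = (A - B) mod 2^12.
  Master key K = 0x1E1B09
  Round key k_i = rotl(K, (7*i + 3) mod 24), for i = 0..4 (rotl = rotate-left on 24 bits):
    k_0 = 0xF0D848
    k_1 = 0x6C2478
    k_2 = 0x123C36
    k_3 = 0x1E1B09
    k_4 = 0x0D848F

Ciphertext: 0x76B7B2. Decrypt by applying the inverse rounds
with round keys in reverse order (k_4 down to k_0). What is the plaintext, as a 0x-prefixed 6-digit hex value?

0x0D0462

s_0 = ciphertext = 0x76B7B2
s_1 = InvRound(s_0, k_4) = 0x891B53
s_2 = InvRound(s_1, k_3) = 0xE03595
s_3 = InvRound(s_2, k_2) = 0xC835B2
s_4 = InvRound(s_3, k_1) = 0xD7AB81
s_5 = InvRound(s_4, k_0) = 0x0D0462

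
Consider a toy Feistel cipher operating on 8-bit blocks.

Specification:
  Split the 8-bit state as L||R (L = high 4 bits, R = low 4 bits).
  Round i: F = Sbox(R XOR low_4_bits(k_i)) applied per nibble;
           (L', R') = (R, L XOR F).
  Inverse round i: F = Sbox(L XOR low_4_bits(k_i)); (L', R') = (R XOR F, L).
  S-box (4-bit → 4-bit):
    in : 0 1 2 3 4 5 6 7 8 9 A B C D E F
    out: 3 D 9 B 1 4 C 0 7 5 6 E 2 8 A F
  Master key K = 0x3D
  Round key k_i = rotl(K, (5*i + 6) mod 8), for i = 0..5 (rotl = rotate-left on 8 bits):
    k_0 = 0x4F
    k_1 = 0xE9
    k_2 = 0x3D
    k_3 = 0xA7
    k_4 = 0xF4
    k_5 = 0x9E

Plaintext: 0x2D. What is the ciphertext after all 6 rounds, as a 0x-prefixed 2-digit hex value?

s_0 = plaintext = 0x2D
s_1 = Round(s_0, k_0) = 0xDB
s_2 = Round(s_1, k_1) = 0xB4
s_3 = Round(s_2, k_2) = 0x4E
s_4 = Round(s_3, k_3) = 0xE1
s_5 = Round(s_4, k_4) = 0x1A
s_6 = Round(s_5, k_5) = 0xA0

0xA0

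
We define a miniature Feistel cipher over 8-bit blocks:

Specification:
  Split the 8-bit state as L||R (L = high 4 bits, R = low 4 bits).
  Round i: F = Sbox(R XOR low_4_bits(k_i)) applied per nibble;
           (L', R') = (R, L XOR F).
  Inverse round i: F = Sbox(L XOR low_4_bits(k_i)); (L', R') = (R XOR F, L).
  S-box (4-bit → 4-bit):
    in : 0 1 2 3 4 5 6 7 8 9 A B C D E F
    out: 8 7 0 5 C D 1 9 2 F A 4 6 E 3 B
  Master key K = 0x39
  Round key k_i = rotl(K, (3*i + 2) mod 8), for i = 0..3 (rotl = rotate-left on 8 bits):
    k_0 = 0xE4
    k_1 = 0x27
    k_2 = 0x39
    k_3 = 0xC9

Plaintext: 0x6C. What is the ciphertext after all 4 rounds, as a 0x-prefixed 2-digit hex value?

0xC4

s_0 = plaintext = 0x6C
s_1 = Round(s_0, k_0) = 0xC4
s_2 = Round(s_1, k_1) = 0x49
s_3 = Round(s_2, k_2) = 0x9C
s_4 = Round(s_3, k_3) = 0xC4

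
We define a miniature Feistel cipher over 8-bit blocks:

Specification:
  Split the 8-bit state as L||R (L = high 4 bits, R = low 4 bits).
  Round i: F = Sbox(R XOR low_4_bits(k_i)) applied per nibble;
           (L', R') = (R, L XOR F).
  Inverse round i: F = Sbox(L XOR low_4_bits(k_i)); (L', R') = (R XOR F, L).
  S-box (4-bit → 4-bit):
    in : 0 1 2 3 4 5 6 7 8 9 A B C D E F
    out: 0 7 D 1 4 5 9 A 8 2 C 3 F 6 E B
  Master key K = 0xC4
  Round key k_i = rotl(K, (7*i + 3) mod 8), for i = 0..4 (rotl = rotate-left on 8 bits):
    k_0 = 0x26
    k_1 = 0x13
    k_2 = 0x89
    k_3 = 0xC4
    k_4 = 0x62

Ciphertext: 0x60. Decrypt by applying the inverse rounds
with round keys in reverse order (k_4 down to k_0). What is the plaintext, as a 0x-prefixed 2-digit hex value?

0x49

s_0 = ciphertext = 0x60
s_1 = InvRound(s_0, k_4) = 0x46
s_2 = InvRound(s_1, k_3) = 0x64
s_3 = InvRound(s_2, k_2) = 0xF6
s_4 = InvRound(s_3, k_1) = 0x9F
s_5 = InvRound(s_4, k_0) = 0x49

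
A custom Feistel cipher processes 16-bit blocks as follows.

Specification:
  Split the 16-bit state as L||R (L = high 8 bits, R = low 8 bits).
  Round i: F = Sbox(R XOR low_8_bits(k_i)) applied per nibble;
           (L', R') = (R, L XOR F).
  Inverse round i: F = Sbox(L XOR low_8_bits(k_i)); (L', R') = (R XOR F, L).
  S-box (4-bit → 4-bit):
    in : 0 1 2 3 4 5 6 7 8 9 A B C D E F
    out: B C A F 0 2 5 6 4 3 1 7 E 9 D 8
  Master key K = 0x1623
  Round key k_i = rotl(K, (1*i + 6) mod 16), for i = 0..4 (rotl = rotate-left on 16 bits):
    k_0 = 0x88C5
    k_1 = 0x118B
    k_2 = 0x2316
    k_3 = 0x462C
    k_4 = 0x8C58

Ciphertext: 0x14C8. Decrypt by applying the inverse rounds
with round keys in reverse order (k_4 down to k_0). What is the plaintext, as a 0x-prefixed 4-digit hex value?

0x685F

s_0 = ciphertext = 0x14C8
s_1 = InvRound(s_0, k_4) = 0xC614
s_2 = InvRound(s_1, k_3) = 0xC5C6
s_3 = InvRound(s_2, k_2) = 0x59C5
s_4 = InvRound(s_3, k_1) = 0x5F59
s_5 = InvRound(s_4, k_0) = 0x685F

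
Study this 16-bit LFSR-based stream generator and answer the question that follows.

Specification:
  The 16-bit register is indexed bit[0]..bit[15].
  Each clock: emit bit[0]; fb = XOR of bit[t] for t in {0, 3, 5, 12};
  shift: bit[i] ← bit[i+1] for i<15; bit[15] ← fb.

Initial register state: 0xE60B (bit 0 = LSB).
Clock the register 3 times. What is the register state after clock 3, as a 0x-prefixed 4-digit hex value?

0x9CC1

reg_0 = 0xE60B
clock 1: out=1, reg = 0x7305
clock 2: out=1, reg = 0x3982
clock 3: out=0, reg = 0x9CC1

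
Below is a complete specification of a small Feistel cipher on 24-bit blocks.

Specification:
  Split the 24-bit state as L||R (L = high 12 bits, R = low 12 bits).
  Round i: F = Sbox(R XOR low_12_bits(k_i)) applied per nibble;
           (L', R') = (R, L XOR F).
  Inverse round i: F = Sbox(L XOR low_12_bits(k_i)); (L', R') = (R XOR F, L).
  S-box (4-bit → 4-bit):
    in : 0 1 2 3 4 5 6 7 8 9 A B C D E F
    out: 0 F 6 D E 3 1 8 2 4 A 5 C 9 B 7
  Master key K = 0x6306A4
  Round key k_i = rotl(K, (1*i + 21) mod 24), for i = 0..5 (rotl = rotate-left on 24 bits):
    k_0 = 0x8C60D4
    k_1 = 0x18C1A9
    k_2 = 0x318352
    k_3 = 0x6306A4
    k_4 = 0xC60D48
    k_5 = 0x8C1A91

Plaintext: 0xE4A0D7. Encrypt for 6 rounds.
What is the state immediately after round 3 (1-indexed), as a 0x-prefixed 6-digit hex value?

s_0 = plaintext = 0xE4A0D7
s_1 = Round(s_0, k_0) = 0x0D7E47
s_2 = Round(s_1, k_1) = 0xE4776C
s_3 = Round(s_2, k_2) = 0x76C09C
s_4 = Round(s_3, k_3) = 0x09C6BE
s_5 = Round(s_4, k_4) = 0x6BE5ED
s_6 = Round(s_5, k_5) = 0x5ED132

0x76C09C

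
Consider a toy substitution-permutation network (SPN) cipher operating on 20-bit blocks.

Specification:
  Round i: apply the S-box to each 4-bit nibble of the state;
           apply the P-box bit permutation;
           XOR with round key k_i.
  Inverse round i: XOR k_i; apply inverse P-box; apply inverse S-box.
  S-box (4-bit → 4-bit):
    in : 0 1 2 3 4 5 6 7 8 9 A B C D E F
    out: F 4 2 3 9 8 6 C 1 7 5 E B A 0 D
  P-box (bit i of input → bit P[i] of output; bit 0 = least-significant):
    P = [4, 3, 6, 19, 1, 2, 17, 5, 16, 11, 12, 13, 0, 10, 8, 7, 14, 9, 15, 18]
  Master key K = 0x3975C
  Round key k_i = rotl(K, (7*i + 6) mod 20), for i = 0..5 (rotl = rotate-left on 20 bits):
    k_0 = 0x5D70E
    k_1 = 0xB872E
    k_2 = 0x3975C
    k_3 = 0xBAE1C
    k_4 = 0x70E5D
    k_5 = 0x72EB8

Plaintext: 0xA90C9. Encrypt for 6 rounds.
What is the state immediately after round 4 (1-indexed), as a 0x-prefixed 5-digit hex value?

s_0 = plaintext = 0xA90C9
s_1 = Round(s_0, k_0) = 0x42A71
s_2 = Round(s_1, k_1) = 0xCD34E
s_3 = Round(s_2, k_2) = 0x6D9FE
s_4 = Round(s_3, k_3) = 0x830BE
s_5 = Round(s_4, k_4) = 0x47278
s_6 = Round(s_5, k_5) = 0x16708

0x830BE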